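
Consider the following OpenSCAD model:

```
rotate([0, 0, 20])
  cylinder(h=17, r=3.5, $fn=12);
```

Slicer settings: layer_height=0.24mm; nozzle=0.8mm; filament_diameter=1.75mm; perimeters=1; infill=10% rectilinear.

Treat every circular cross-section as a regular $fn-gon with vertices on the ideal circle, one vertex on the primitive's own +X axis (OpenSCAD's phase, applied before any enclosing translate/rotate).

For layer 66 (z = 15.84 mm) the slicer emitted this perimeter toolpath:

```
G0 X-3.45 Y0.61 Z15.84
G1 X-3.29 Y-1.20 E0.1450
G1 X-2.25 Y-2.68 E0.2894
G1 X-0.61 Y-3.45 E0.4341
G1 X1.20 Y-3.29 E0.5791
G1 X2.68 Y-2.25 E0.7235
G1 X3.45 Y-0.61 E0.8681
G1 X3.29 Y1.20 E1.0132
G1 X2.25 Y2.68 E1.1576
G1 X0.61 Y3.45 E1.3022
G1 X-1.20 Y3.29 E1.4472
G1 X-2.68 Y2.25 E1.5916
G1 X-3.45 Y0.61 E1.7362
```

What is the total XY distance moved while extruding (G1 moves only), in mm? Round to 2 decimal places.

21.75 mm

Sum the Euclidean lengths of each G1 segment: total = 21.75 mm.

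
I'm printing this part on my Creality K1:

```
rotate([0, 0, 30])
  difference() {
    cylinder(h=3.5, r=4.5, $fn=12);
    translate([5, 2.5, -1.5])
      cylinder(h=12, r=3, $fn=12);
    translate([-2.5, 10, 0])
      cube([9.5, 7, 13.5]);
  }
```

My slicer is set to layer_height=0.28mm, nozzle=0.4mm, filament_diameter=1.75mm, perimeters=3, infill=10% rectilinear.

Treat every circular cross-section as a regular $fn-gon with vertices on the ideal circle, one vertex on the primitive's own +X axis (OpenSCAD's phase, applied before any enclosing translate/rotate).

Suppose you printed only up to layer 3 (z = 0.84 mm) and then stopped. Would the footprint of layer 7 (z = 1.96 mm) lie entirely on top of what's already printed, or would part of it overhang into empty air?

entirely on top

Compare the two slices. At z = 0.84: the r=4.5 cylinder contributes a regular 12-gon of circumradius 4.5 (area = (12/2)·4.500²·sin(360°/12) = 60.75 mm²); the r=3 cylinder at (5, 2.5) gives a regular 12-gon of circumradius 3 (constant along its height) (area = (12/2)·3.000²·sin(360°/12) = 27.00 mm²); the 9.5×7 cube at (-2.5, 10) contributes its full rectangle (area 66.50 mm²); Subtracting the remaining from the first: starting from the r=4.5 cylinder (60.75 mm²), the r=3 cylinder at (5, 2.5) partially overlaps it — only the 5.48 mm² overlap (of its 27.00 mm²) is removed, clipping the outline; the 9.5×7 cube at (-2.5, 10) misses the remaining region (no effect) — area = 55.27 mm²; (rotated 30° about Z; rotation is an isometry so areas/perimeters/island counts are preserved). At z = 1.96: the r=4.5 cylinder gives a regular 12-gon of circumradius 4.5 (constant along its height) (area = (12/2)·4.500²·sin(360°/12) = 60.75 mm²); the cylinder at (5, 2.5): section is a regular 12-gon, circumradius r=3 (area = (12/2)·3.000²·sin(360°/12) = 27.00 mm²); the cube at (-2.5, 10) (footprint 9.5×7) is included at this height (area 66.50 mm²); Taking the first minus the rest: starting from the r=4.5 cylinder (60.75 mm²), the r=3 cylinder at (5, 2.5) partially overlaps it — only the 5.48 mm² overlap (of its 27.00 mm²) is removed, clipping the outline; the 9.5×7 cube at (-2.5, 10) misses the remaining region (no effect) — area = 55.27 mm²; (rotated 30° about Z; rotation is an isometry so areas/perimeters/island counts are preserved). Checking containment: the cross-section at z = 1.96 is a subset of the cross-section at z = 0.84.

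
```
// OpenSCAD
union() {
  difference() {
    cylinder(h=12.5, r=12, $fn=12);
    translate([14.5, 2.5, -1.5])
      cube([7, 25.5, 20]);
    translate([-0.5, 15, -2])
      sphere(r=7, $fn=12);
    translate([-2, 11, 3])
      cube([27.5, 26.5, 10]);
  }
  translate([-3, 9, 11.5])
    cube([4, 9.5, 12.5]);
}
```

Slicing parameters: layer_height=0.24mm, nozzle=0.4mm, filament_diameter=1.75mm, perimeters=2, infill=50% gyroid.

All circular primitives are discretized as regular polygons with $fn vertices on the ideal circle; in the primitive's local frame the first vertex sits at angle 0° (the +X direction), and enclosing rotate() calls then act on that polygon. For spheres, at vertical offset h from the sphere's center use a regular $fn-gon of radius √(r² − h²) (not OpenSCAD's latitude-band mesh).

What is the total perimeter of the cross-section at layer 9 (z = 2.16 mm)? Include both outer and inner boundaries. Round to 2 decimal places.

75.21 mm

At z = 2.16 mm: the cylinder: section is a regular 12-gon, circumradius r=12 (perimeter = 2·12·12.000·sin(180°/12) = 74.54 mm); the cube at (14.5, 2.5) is present — its section is the full 7×25.5 rectangle (perimeter 65.00 mm); the sphere at (-0.5, 15): section is a regular 12-gon, circumradius = √(r²−h²) = √(7²−4.16²) = 5.630 (perimeter = 2·12·5.630·sin(180°/12) = 34.97 mm); the cube at (-2, 11) does not reach this height (z outside [3, 13]); Taking the first minus the rest: starting from the r=12 cylinder, the 7×25.5 cube at (14.5, 2.5) misses the remaining region (no effect); the r=7 sphere at (-0.5, 15) partially overlaps it — only the 11.50 mm² overlap (of its 95.08 mm²) is removed, clipping the outline — boundary = 75.21 mm; the cube at (-3, 9) does not reach this height (z outside [11.5, 24]); Taking the union: only the result so far is present, so the union is just that shape — boundary = 75.21 mm. Overall, the cross-section is a single solid region. Total boundary length (outer) = 75.21 mm.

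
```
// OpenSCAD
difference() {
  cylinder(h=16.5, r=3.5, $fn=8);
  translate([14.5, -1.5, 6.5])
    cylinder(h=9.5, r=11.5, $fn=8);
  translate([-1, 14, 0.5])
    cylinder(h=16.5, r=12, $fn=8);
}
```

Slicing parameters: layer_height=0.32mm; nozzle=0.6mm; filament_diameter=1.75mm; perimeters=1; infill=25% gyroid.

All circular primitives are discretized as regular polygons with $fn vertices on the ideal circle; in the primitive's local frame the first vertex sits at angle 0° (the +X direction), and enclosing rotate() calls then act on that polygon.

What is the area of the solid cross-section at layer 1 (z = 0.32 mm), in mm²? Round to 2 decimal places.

34.65 mm²

At z = 0.32 mm: the r=3.5 cylinder gives a regular 8-gon of circumradius 3.5 (constant along its height) (area = (8/2)·3.500²·sin(360°/8) = 34.65 mm²); the cylinder at (14.5, -1.5) is absent (z outside [6.5, 16]); the cylinder at (-1, 14) is not intersected at this z (z outside [0.5, 17]); After the difference (first − rest): none of the subtracted shapes is present at this height, so the r=3.5 cylinder is unchanged — area = 34.65 mm². Overall, the cross-section is a single solid region. Net area = 34.65 mm².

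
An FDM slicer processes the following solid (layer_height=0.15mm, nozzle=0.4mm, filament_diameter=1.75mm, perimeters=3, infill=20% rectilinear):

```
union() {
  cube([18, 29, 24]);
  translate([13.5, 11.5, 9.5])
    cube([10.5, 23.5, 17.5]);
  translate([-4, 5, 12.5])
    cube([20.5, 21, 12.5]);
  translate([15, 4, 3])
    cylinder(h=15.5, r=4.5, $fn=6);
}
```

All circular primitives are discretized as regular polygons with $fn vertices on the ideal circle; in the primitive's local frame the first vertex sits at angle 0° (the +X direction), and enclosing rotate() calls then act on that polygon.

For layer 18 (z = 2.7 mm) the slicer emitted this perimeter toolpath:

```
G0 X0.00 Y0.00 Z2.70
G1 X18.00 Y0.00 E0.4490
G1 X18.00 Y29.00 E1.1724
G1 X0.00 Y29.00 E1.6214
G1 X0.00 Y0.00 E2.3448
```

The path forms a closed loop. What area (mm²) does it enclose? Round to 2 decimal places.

Apply the shoelace formula to the sequence of (X, Y) vertices; enclosed area = 522.00 mm².

522.00 mm²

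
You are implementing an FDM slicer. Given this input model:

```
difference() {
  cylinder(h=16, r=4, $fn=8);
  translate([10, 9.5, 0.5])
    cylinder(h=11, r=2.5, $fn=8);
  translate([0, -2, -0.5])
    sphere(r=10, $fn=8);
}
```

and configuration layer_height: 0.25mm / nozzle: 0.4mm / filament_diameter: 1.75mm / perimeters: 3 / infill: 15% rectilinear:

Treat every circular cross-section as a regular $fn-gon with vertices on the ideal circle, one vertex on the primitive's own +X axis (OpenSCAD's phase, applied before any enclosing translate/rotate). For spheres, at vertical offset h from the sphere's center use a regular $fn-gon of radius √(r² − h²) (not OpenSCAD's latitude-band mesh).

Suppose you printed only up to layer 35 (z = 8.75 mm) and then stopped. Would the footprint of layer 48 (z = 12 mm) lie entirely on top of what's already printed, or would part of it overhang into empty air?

part overhangs

Compare the two slices. At z = 8.75: the r=4 cylinder gives a regular 8-gon of circumradius 4 (constant along its height) (area = (8/2)·4.000²·sin(360°/8) = 45.25 mm²); the cylinder at (10, 9.5): section is a regular 8-gon, circumradius r=2.5 (area = (8/2)·2.500²·sin(360°/8) = 17.68 mm²); the sphere at (0, -2): section is a regular 8-gon, circumradius = √(r²−h²) = √(10²−9.25²) = 3.800 (area = (8/2)·3.800²·sin(360°/8) = 40.84 mm²); Subtracting the remaining from the first: starting from the r=4 cylinder (45.25 mm²), the r=2.5 cylinder at (10, 9.5) misses the remaining region (no effect); the r=10 sphere at (0, -2) partially overlaps it — only the 28.23 mm² overlap (of its 40.84 mm²) is removed, clipping the outline — area = 17.03 mm². At z = 12: the r=4 cylinder contributes a regular 8-gon of circumradius 4 (area = (8/2)·4.000²·sin(360°/8) = 45.25 mm²); the cylinder at (10, 9.5) does not reach this height (z outside [0.5, 11.5]); the sphere at (0, -2) does not reach this height (|z−center|=12.500 > r=10); Taking the first minus the rest: none of the subtracted shapes is present at this height, so the r=4 cylinder is unchanged — area = 45.25 mm². Checking containment: at z = 12 the cross-section extends beyond the z = 8.75 cross-section by about 28.23 mm².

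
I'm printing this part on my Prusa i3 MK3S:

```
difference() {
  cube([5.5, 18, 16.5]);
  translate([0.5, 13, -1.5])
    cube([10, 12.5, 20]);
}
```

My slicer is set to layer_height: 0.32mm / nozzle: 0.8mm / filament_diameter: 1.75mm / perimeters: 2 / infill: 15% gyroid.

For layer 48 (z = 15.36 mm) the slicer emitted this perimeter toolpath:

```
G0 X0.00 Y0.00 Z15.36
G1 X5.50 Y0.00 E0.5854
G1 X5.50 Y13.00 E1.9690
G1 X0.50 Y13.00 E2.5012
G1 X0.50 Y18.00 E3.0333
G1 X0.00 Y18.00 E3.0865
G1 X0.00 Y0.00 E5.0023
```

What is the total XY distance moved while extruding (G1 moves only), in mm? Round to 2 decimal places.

Sum the Euclidean lengths of each G1 segment: total = 47.00 mm.

47.00 mm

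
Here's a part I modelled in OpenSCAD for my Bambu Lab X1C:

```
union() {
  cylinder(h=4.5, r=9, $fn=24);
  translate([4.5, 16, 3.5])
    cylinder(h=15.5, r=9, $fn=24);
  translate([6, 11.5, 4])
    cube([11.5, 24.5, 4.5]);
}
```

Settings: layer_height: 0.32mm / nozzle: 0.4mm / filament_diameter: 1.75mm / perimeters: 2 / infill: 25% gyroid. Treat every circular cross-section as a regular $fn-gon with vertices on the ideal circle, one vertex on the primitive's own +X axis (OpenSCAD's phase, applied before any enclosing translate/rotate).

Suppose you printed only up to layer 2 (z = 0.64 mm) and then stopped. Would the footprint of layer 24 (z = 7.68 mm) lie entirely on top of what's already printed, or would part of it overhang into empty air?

part overhangs

Compare the two slices. At z = 0.64: the r=9 cylinder gives a regular 24-gon of circumradius 9 (constant along its height) (area = (24/2)·9.000²·sin(360°/24) = 251.57 mm²); the cylinder at (4.5, 16) is not intersected at this z (z outside [3.5, 19]); the cube at (6, 11.5) does not reach this height (z outside [4, 8.5]); Merging all regions: only the r=9 cylinder is present, so the union is just that shape — area = 251.57 mm². At z = 7.68: the cylinder is absent (z outside [0, 4.5]); the cylinder at (4.5, 16): section is a regular 24-gon, circumradius r=9 (area = (24/2)·9.000²·sin(360°/24) = 251.57 mm²); the cube at (6, 11.5) is present — its section is the full 11.5×24.5 rectangle (area 281.75 mm²); Merging all regions: the regions partially overlap — summed areas 533.32 mm² minus the doubly-counted overlap 81.29 mm² gives 452.03 mm² — area = 452.03 mm². Checking containment: at z = 7.68 the cross-section extends beyond the z = 0.64 cross-section by about 446.33 mm².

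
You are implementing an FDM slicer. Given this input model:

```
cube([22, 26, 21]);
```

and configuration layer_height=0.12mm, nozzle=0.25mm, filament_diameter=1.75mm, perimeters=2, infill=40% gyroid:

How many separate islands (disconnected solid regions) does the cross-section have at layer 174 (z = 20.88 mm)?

At z = 20.88 mm: the cube (footprint 22×26) is included at this height. Overall, the cross-section is a single solid region. Island count = 1.

1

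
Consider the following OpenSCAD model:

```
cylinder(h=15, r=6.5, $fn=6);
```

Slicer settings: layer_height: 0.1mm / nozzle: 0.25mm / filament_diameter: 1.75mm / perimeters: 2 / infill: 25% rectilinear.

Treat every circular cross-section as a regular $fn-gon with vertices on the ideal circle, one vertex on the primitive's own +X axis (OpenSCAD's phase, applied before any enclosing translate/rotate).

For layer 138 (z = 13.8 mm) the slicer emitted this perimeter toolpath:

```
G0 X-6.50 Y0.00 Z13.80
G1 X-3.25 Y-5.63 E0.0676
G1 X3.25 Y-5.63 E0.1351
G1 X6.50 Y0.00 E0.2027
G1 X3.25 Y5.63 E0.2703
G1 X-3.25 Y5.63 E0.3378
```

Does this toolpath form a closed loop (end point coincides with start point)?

Start point (G0): (-6.50, 0.00). End point (last G1): the path does not return to the start — open.

no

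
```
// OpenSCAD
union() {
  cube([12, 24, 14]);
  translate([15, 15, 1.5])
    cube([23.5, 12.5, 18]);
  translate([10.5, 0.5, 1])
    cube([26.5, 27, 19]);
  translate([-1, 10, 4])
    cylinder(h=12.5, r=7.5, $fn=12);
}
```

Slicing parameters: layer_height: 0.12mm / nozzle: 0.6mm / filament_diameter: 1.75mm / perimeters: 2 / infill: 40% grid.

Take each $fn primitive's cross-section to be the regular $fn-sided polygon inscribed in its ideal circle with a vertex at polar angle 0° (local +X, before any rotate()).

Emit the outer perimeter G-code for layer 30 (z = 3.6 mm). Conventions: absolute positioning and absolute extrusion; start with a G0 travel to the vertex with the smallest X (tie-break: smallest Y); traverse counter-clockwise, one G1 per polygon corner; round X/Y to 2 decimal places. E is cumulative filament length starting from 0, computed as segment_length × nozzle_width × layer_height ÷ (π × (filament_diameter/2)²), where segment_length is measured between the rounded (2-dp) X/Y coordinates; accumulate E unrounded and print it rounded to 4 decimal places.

At z = 3.6 mm: the cube is present — its section is the full 12×24 rectangle; the cube at (15, 15) (footprint 23.5×12.5) is included at this height; the cube at (10.5, 0.5) (footprint 26.5×27) is included at this height; the cylinder at (-1, 10) is not intersected at this z (z outside [4, 16.5]); Merging all regions: the regions partially overlap (shared area 310.25 mm²), so overlapping operands fuse into one piece — 1 connected region. The outline is a single polygon with 10 vertices. Extrusion per mm of travel: 0.6 × 0.12 / (π × 0.875²) = 0.029934. Accumulating E over each segment gives final E = 3.9513.

G0 X0.00 Y0.00 Z3.60
G1 X12.00 Y0.00 E0.3592
G1 X12.00 Y0.50 E0.3742
G1 X37.00 Y0.50 E1.1225
G1 X37.00 Y15.00 E1.5566
G1 X38.50 Y15.00 E1.6015
G1 X38.50 Y27.50 E1.9757
G1 X10.50 Y27.50 E2.8138
G1 X10.50 Y24.00 E2.9186
G1 X0.00 Y24.00 E3.2329
G1 X0.00 Y0.00 E3.9513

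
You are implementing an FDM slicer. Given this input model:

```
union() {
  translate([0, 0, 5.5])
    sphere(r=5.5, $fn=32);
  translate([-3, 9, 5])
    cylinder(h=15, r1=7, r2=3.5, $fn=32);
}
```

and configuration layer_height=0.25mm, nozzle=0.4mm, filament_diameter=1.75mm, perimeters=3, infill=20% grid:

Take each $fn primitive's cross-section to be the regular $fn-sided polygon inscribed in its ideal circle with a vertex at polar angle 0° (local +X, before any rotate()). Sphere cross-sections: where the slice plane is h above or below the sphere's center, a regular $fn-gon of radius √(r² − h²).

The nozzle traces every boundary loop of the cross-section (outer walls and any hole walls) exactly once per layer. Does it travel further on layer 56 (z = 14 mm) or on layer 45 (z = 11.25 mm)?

layer 45 (z = 11.25 mm)

Layer 56 (z = 14): the sphere does not reach this height (|z−center|=8.500 > r=5.5); the cone at (-3, 9) (r1=7→r2=3.5) has section circumradius 4.900 here — a regular 32-gon (perimeter = 2·32·4.900·sin(180°/32) = 30.74 mm); Taking the union: only the cone at (-3, 9) is present, so the union is just that shape — boundary = 30.74 mm. So its perimeter = 30.74 mm. Layer 45 (z = 11.25): the sphere is absent (|z−center|=5.750 > r=5.5); the cone at (-3, 9) (r1=7→r2=3.5) has section circumradius 5.542 here — a regular 32-gon (perimeter = 2·32·5.542·sin(180°/32) = 34.76 mm); Combining (union): only the cone at (-3, 9) is present, so the union is just that shape — boundary = 34.76 mm. So its perimeter = 34.76 mm. Layer 45 is larger (34.76 vs 30.74 mm).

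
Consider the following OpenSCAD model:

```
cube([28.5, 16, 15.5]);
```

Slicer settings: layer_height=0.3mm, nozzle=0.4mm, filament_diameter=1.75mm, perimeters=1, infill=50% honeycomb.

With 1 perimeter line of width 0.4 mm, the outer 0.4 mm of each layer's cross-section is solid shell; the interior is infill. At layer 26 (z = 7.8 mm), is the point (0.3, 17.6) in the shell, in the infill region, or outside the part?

At z = 7.8 mm: the cube is present — its section is the full 28.5×16 rectangle. Overall, the cross-section is a single solid region. The nearest boundary edge runs (28.50, 16.00)→(0.00, 16.00); distance from the point to it = 1.60 mm. The point is not inside any of the regions above, so it lies outside the cross-section (1.60 mm from the nearest boundary).

outside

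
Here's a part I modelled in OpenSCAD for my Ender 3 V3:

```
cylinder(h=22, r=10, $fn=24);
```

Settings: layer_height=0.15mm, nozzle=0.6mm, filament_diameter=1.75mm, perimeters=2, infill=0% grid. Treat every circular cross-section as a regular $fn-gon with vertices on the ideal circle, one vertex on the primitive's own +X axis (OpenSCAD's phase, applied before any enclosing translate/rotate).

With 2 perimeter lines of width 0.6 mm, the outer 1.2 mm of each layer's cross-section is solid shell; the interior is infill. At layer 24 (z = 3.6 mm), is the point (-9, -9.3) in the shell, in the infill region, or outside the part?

At z = 3.6 mm: the cylinder: section is a regular 24-gon, circumradius r=10. Overall, the cross-section is a single solid region. The nearest boundary edge runs (-8.66, -5.00)→(-7.07, -7.07); distance from the point to it = 2.95 mm. The point is not inside any of the regions above, so it lies outside the cross-section (2.95 mm from the nearest boundary).

outside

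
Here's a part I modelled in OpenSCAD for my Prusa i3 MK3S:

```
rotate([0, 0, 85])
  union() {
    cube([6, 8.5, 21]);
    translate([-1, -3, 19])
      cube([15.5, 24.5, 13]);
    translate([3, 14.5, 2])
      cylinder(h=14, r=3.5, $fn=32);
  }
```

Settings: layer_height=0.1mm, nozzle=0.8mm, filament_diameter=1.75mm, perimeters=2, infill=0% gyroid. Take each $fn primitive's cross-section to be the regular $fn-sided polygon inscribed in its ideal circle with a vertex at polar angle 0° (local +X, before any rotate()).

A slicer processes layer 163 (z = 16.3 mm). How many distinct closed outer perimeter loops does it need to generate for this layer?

1

At z = 16.3 mm: the cube (footprint 6×8.5) is included at this height; the cube at (-1, -3) is absent (z outside [19, 32]); the cylinder at (3, 14.5) is not intersected at this z (z outside [2, 16]); Merging all regions: only the 6×8.5 cube is present, so the union is just that shape — 1 connected region; (rotated 85° about Z; rotation is an isometry so areas/perimeters/island counts are preserved). The result has 1 disconnected region.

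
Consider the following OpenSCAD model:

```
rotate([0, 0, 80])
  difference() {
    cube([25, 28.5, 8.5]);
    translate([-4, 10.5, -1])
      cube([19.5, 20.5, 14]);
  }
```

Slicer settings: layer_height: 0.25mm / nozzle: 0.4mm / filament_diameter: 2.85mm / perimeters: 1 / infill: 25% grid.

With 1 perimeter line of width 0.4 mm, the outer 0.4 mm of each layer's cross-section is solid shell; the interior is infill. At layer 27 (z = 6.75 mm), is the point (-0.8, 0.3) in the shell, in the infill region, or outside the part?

shell

At z = 6.75 mm: the cube (footprint 25×28.5) is included at this height; the cube at (-4, 10.5) is present — its section is the full 19.5×20.5 rectangle; Subtracting the remaining from the first: starting from the 25×28.5 cube, the 19.5×20.5 cube at (-4, 10.5) partially overlaps it — only the 279.00 mm² overlap (of its 399.75 mm²) is removed, clipping the outline — 1 connected region; (whole slice rotated 80° about Z — lengths, areas and connectivity unchanged). Overall, the cross-section is a single solid region. Undo the 80° rotation: the query point maps to (0.157, 0.840) in the un-rotated model frame. The nearest boundary edge runs (0.00, 0.00)→(0.00, 10.50); distance from the point to it = 0.16 mm. The point is inside the cross-section, 0.16 mm from the nearest boundary — within the 0.4 mm shell band (1 × 0.4).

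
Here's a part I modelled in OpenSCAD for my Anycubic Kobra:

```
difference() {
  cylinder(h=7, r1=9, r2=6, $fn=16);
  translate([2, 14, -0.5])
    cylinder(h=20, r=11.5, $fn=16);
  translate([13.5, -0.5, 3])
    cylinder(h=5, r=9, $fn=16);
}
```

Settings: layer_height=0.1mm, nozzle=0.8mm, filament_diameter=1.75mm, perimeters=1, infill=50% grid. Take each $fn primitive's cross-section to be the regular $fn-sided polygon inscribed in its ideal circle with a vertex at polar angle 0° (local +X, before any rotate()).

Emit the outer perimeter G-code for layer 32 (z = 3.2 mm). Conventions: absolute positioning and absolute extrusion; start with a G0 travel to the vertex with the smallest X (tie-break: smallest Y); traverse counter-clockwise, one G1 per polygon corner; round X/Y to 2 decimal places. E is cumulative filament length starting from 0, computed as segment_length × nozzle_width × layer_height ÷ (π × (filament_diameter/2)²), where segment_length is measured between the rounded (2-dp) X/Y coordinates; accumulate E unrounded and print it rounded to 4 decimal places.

At z = 3.2 mm: the cone (r1=9→r2=6) has section circumradius 7.629 here — a regular 16-gon; the r=11.5 cylinder at (2, 14) gives a regular 16-gon of circumradius 11.5 (constant along its height); the cylinder at (13.5, -0.5): section is a regular 16-gon, circumradius r=9; Taking the first minus the rest: starting from the cone, the r=11.5 cylinder at (2, 14) partially overlaps it — only the 39.42 mm² overlap (of its 404.88 mm²) is removed, clipping the outline; the r=9 cylinder at (13.5, -0.5) partially overlaps it — only the 17.65 mm² overlap (of its 247.98 mm²) is removed, clipping the outline — 1 connected region. The outline is a single polygon with 16 vertices. Extrusion per mm of travel: 0.8 × 0.1 / (π × 0.875²) = 0.033260. Accumulating E over each segment gives final E = 1.4735.

G0 X-7.63 Y0.00 Z3.20
G1 X-7.05 Y-2.92 E0.0990
G1 X-5.39 Y-5.39 E0.1980
G1 X-2.92 Y-7.05 E0.2970
G1 X0.00 Y-7.63 E0.3960
G1 X2.92 Y-7.05 E0.4950
G1 X5.39 Y-5.39 E0.5940
G1 X5.77 Y-4.83 E0.6165
G1 X5.19 Y-3.94 E0.6518
G1 X4.50 Y-0.50 E0.7685
G1 X5.19 Y2.94 E0.8852
G1 X5.33 Y3.16 E0.8939
G1 X2.00 Y2.50 E1.0068
G1 X-2.40 Y3.38 E1.1561
G1 X-5.40 Y5.38 E1.2760
G1 X-7.05 Y2.92 E1.3745
G1 X-7.63 Y0.00 E1.4735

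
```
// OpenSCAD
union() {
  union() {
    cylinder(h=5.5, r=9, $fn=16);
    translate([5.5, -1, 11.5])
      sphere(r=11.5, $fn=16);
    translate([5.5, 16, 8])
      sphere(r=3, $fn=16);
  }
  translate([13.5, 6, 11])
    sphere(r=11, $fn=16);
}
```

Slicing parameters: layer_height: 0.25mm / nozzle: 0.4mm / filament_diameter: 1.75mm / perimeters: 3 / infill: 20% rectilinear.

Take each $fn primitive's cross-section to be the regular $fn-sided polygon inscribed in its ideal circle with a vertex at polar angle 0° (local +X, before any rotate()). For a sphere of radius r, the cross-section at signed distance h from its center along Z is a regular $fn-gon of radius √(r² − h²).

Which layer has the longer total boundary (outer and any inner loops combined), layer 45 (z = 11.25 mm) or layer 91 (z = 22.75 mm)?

Layer 45 (z = 11.25): the cylinder does not reach this height (z outside [0, 5.5]); the r=11.5 sphere at (5.5, -1) contributes a regular 16-gon of circumradius √(11.5²−0.25²) = 11.497 (perimeter = 2·16·11.497·sin(180°/16) = 71.78 mm); the sphere at (5.5, 16) does not reach this height (|z−center|=3.250 > r=3); Combining (union): only the r=11.5 sphere at (5.5, -1) is present, so the union is just that shape — boundary = 71.78 mm; the r=11 sphere at (13.5, 6) contributes a regular 16-gon of circumradius √(11²−0.25²) = 10.997 (perimeter = 2·16·10.997·sin(180°/16) = 68.65 mm); Combining (union): the regions partially overlap (shared area 160.38 mm²), so the edge portions inside another operand are dropped and the merged outline is re-measured after clipping — boundary = 92.58 mm. So its perimeter = 92.58 mm. Layer 91 (z = 22.75): the cylinder does not reach this height (z outside [0, 5.5]); the r=11.5 sphere at (5.5, -1) slices to a regular 16-gon of circumradius 2.385 (√(r²−h²) with h=11.25 from center) (perimeter = 2·16·2.385·sin(180°/16) = 14.89 mm); the sphere at (5.5, 16) does not reach this height (|z−center|=14.750 > r=3); Taking the union: only the r=11.5 sphere at (5.5, -1) is present, so the union is just that shape — boundary = 14.89 mm; the sphere at (13.5, 6) is absent (|z−center|=11.750 > r=11); Taking the union: only that combined region is present, so the union is just that shape — boundary = 14.89 mm. So its perimeter = 14.89 mm. Layer 45 is larger (92.58 vs 14.89 mm).

layer 45 (z = 11.25 mm)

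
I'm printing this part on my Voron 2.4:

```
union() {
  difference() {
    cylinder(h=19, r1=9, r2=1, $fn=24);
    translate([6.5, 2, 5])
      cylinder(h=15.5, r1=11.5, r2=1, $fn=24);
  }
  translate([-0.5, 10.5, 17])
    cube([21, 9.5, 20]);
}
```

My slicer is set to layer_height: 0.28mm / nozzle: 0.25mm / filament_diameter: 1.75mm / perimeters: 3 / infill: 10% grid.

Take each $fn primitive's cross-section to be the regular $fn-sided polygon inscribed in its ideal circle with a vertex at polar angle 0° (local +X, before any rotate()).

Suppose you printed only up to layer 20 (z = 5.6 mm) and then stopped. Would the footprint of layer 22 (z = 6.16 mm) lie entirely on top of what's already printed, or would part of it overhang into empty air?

part overhangs

Compare the two slices. At z = 5.6: the cone: at t=0.295 of its height the radius interpolates to r₁+(r₂−r₁)t = 6.642, giving a regular 24-gon of that circumradius (area = (24/2)·6.642²·sin(360°/24) = 137.02 mm²); the cone at (6.5, 2) (r1=11.5→r2=1) has section circumradius 11.094 here — a regular 24-gon (area = (24/2)·11.094²·sin(360°/24) = 382.22 mm²); Subtracting the remaining from the first: starting from the cone (137.02 mm²), the cone at (6.5, 2) partially overlaps it — only the 114.63 mm² overlap (of its 382.22 mm²) is removed, clipping the outline — area = 22.40 mm²; the cube at (-0.5, 10.5) is not intersected at this z (z outside [17, 37]); Taking the union: only that combined region is present, so the union is just that shape — area = 22.40 mm². At z = 6.16: the cone (r1=9→r2=1) has section circumradius 6.406 here — a regular 24-gon (area = (24/2)·6.406²·sin(360°/24) = 127.47 mm²); the cone at (6.5, 2) contributes a regular 24-gon of circumradius 10.714 (interpolated between r1=11.5 and r2=1 at t=0.075) (area = (24/2)·10.714²·sin(360°/24) = 356.53 mm²); After the difference (first − rest): starting from the cone (127.47 mm²), the cone at (6.5, 2) partially overlaps it — only the 103.91 mm² overlap (of its 356.53 mm²) is removed, clipping the outline — area = 23.55 mm²; the cube at (-0.5, 10.5) is not intersected at this z (z outside [17, 37]); Combining (union): only that combined region is present, so the union is just that shape — area = 23.55 mm². Checking containment: at z = 6.16 the cross-section extends beyond the z = 5.6 cross-section by about 4.74 mm².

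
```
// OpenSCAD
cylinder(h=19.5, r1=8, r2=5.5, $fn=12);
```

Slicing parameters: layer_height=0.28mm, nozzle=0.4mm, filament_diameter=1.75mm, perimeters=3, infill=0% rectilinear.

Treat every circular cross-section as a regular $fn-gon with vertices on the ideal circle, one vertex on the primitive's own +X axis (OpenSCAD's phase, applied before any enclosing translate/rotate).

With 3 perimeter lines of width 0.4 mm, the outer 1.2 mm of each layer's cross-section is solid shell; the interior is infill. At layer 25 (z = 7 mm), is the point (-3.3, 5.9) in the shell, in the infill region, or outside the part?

At z = 7 mm: the cone: at t=0.359 of its height the radius interpolates to r₁+(r₂−r₁)t = 7.103, giving a regular 12-gon of that circumradius. Overall, the cross-section is a single solid region. The nearest boundary edge runs (0.00, 7.10)→(-3.55, 6.15); distance from the point to it = 0.31 mm. The point is inside the cross-section, 0.31 mm from the nearest boundary — within the 1.2 mm shell band (3 × 0.4).

shell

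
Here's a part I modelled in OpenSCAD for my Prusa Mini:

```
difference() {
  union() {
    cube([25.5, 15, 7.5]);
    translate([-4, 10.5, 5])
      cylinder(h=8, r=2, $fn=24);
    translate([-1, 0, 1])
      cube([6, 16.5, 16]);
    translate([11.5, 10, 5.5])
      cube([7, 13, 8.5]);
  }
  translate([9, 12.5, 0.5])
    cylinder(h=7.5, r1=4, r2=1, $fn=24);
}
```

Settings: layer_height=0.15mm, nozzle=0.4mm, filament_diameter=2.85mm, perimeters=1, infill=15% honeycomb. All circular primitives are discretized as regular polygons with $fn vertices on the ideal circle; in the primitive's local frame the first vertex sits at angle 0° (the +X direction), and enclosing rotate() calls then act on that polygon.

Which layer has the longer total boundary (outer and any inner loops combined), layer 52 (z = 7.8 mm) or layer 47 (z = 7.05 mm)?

layer 47 (z = 7.05 mm)

Layer 52 (z = 7.8): the cube does not reach this height (z outside [0, 7.5]); the cylinder at (-4, 10.5): section is a regular 24-gon, circumradius r=2 (perimeter = 2·24·2.000·sin(180°/24) = 12.53 mm); the cube at (-1, 0) (footprint 6×16.5) is included at this height (perimeter 45.00 mm); the cube at (11.5, 10) is present — its section is the full 7×13 rectangle (perimeter 40.00 mm); Taking the union: the 3 present regions are separate (no shared area or edge), so areas and boundary lengths simply add and each stays a separate island — boundary = 97.53 mm; the cone at (9, 12.5): at t=0.973 of its height the radius interpolates to r₁+(r₂−r₁)t = 1.080, giving a regular 24-gon of that circumradius (perimeter = 2·24·1.080·sin(180°/24) = 6.77 mm); Subtracting the remaining from the first: starting from the result so far, the cone at (9, 12.5) misses the remaining region (no effect) — boundary = 97.53 mm. So its perimeter = 97.53 mm. Layer 47 (z = 7.05): the cube (footprint 25.5×15) is included at this height (perimeter 81.00 mm); the r=2 cylinder at (-4, 10.5) contributes a regular 24-gon of circumradius 2 (perimeter = 2·24·2.000·sin(180°/24) = 12.53 mm); the cube at (-1, 0) (footprint 6×16.5) is included at this height (perimeter 45.00 mm); the 7×13 cube at (11.5, 10) contributes its full rectangle (perimeter 40.00 mm); Merging all regions: the regions partially overlap (shared area 110.00 mm²), so the edge portions inside another operand are dropped and the merged outline is re-measured after clipping — boundary = 114.53 mm; the cone at (9, 12.5): at t=0.873 of its height the radius interpolates to r₁+(r₂−r₁)t = 1.380, giving a regular 24-gon of that circumradius (perimeter = 2·24·1.380·sin(180°/24) = 8.65 mm); After the difference (first − rest): starting from that combined region, the cone at (9, 12.5) lies wholly inside it (removes its full 5.91 mm² and its 8.65 mm outline becomes a hole wall) — boundary (outer + 1 inner loop) = 123.18 mm. So its perimeter = 123.18 mm. Layer 47 is larger (123.18 vs 97.53 mm).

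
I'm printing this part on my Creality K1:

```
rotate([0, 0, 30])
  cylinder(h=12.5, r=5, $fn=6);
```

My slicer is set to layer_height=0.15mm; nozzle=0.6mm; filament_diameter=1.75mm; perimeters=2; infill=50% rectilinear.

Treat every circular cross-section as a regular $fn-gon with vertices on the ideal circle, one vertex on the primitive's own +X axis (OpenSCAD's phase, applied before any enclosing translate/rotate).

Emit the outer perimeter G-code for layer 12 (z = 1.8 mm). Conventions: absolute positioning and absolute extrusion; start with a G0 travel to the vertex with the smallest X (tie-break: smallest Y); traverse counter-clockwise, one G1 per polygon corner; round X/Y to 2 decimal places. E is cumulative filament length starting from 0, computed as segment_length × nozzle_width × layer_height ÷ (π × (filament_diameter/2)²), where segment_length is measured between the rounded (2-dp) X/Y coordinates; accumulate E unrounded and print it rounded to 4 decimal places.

At z = 1.8 mm: the cylinder: section is a regular 6-gon, circumradius r=5; (rotated 30° about Z; rotation is an isometry so areas/perimeters/island counts are preserved). The outline is a single polygon with 6 vertices. Extrusion per mm of travel: 0.6 × 0.15 / (π × 0.875²) = 0.037418. Accumulating E over each segment gives final E = 1.1225.

G0 X-4.33 Y-2.50 Z1.80
G1 X0.00 Y-5.00 E0.1871
G1 X4.33 Y-2.50 E0.3742
G1 X4.33 Y2.50 E0.5613
G1 X0.00 Y5.00 E0.7483
G1 X-4.33 Y2.50 E0.9354
G1 X-4.33 Y-2.50 E1.1225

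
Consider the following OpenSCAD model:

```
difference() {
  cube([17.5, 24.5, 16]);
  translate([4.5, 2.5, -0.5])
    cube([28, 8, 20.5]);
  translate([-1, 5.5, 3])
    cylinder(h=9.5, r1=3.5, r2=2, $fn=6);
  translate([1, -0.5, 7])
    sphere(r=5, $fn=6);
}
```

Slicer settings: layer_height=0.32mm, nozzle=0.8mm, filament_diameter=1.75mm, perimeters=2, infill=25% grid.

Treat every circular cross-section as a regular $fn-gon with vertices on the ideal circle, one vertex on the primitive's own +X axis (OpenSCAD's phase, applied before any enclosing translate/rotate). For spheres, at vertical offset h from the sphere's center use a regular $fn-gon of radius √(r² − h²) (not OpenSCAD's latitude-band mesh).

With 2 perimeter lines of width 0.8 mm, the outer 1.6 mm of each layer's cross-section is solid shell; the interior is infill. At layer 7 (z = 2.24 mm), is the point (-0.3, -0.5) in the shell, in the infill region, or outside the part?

At z = 2.24 mm: the cube is present — its section is the full 17.5×24.5 rectangle; the cube at (4.5, 2.5) (footprint 28×8) is included at this height; the cone at (-1, 5.5) does not reach this height (z outside [3, 12.5]); the r=5 sphere at (1, -0.5) contributes a regular 6-gon of circumradius √(5²−4.76²) = 1.530; After the difference (first − rest): starting from the 17.5×24.5 cube, the 28×8 cube at (4.5, 2.5) partially overlaps it — only the 104.00 mm² overlap (of its 224.00 mm²) is removed, clipping the outline; the r=5 sphere at (1, -0.5) partially overlaps it — only the 1.61 mm² overlap (of its 6.09 mm²) is removed, clipping the outline — 1 connected region. Overall, the cross-section is a single solid region. The nearest boundary edge runs (0.23, 0.83)→(0.00, 0.42); distance from the point to it = 0.97 mm. The point is not inside any of the regions above, so it lies outside the cross-section (0.97 mm from the nearest boundary).

outside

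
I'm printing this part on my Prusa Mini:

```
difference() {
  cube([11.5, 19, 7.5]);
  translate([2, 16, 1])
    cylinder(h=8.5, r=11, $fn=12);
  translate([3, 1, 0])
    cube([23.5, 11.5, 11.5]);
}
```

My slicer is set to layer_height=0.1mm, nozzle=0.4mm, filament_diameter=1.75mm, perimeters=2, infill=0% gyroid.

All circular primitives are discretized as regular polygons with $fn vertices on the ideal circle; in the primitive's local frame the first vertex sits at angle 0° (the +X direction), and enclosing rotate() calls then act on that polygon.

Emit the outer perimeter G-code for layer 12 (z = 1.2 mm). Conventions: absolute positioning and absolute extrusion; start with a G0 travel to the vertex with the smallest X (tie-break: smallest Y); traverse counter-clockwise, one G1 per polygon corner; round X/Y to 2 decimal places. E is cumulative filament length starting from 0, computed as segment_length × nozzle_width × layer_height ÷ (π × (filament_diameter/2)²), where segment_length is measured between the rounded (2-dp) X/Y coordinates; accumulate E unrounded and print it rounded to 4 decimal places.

G0 X0.00 Y0.00 Z1.20
G1 X11.50 Y0.00 E0.1912
G1 X11.50 Y1.00 E0.2079
G1 X3.00 Y1.00 E0.3492
G1 X3.00 Y5.27 E0.4202
G1 X2.00 Y5.00 E0.4375
G1 X0.00 Y5.54 E0.4719
G1 X0.00 Y0.00 E0.5640

At z = 1.2 mm: the cube (footprint 11.5×19) is included at this height; the r=11 cylinder at (2, 16) gives a regular 12-gon of circumradius 11 (constant along its height); the 23.5×11.5 cube at (3, 1) contributes its full rectangle; After the difference (first − rest): starting from the 11.5×19 cube, the r=11 cylinder at (2, 16) partially overlaps it — only the 142.52 mm² overlap (of its 363.00 mm²) is removed, clipping the outline; the 23.5×11.5 cube at (3, 1) partially overlaps it — only the 51.81 mm² overlap (of its 270.25 mm²) is removed, clipping the outline — 1 connected region. The outline is a single polygon with 7 vertices. Extrusion per mm of travel: 0.4 × 0.1 / (π × 0.875²) = 0.016630. Accumulating E over each segment gives final E = 0.5640.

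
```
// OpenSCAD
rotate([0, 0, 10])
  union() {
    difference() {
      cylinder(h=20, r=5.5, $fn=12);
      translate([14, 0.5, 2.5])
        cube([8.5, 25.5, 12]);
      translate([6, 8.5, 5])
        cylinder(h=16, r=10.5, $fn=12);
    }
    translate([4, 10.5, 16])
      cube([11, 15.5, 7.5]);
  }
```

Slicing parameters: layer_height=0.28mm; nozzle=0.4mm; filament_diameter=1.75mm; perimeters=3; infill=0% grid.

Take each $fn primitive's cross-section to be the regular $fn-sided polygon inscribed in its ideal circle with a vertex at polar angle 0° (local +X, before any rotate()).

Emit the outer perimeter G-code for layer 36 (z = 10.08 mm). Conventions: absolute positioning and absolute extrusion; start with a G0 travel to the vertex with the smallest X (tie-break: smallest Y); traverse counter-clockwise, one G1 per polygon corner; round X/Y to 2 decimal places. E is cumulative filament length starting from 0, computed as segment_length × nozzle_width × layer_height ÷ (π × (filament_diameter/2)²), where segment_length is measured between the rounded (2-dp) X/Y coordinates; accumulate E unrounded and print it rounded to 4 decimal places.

At z = 10.08 mm: the r=5.5 cylinder gives a regular 12-gon of circumradius 5.5 (constant along its height); the cube at (14, 0.5) (footprint 8.5×25.5) is included at this height; the r=10.5 cylinder at (6, 8.5) gives a regular 12-gon of circumradius 10.5 (constant along its height); Subtracting the remaining from the first: starting from the r=5.5 cylinder, the 8.5×25.5 cube at (14, 0.5) misses the remaining region (no effect); the r=10.5 cylinder at (6, 8.5) partially overlaps it — only the 38.82 mm² overlap (of its 330.75 mm²) is removed, clipping the outline — 1 connected region; the cube at (4, 10.5) is absent (z outside [16, 23.5]); Taking the union: only the result so far is present, so the union is just that shape — 1 connected region; (rotated 10° about Z; rotation is an isometry so areas/perimeters/island counts are preserved). The outline is a single polygon with 11 vertices. Extrusion per mm of travel: 0.4 × 0.28 / (π × 0.875²) = 0.046564. Accumulating E over each segment gives final E = 1.4422.

G0 X-5.42 Y-0.96 Z10.08
G1 X-4.21 Y-3.54 E0.1327
G1 X-1.88 Y-5.17 E0.2651
G1 X0.96 Y-5.42 E0.3979
G1 X3.54 Y-4.21 E0.5305
G1 X5.17 Y-1.88 E0.6630
G1 X5.26 Y-0.84 E0.7116
G1 X0.84 Y-0.45 E0.9182
G1 X-3.61 Y2.66 E1.1710
G1 X-4.01 Y3.53 E1.2156
G1 X-5.17 Y1.88 E1.3095
G1 X-5.42 Y-0.96 E1.4422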